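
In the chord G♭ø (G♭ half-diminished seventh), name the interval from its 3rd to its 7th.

The chord tones of G♭ half-diminished seventh are G♭, B𝄫, D𝄫, F♭.
That puts B𝄫 below F♭.
B𝄫 up to F♭ spans 5 letter names and 7 semitones — a perfect fifth.

P5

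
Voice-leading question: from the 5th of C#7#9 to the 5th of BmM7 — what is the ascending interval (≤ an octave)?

m7

The 5th of C#7#9 is G#; the 5th of BmM7 is F#.
7 letter names make it a seventh; at 10 semitones (a half step narrower than major) the quality is minor.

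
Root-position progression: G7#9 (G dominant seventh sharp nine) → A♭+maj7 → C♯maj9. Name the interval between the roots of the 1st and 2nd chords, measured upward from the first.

The roots are G and A♭.
2 letter names make it a second; at 1 semitone (a half step narrower than major) the quality is minor.

minor second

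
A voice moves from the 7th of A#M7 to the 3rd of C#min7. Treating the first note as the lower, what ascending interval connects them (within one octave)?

A#M7 has G## as its 7th, and C#min7 has E as its 3rd.
G## up to E is 7 semitones, a whole step narrower than a major sixth, so the interval is diminished.

diminished 6th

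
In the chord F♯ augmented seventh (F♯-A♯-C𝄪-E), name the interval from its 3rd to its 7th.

3rd = A♯; 7th = E.
A♯ up to E is 6 semitones, a half step narrower than a perfect fifth, so the interval is diminished.

diminished 5th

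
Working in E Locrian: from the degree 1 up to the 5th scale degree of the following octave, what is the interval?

d12

Spelling E Locrian: E F G A Bb C D.
Degree 1 = E; 5th degree (up an octave) = Bb.
From E to Bb: 18 semitones over a twelfth = diminished.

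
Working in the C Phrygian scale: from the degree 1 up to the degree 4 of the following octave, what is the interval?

perfect eleventh

C phrygian: C Db Eb F G Ab Bb.
That puts C below F.
From C to F is 17 semitones, exactly the perfect eleventh.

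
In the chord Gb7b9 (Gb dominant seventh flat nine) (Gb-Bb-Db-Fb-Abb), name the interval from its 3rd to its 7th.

3rd = Bb; 7th = Fb.
Bb up to Fb is 6 semitones, a half step narrower than a perfect fifth, so the interval is diminished.
That tritone between 3rd and 7th is what gives the dominant seventh its pull toward resolution.

diminished fifth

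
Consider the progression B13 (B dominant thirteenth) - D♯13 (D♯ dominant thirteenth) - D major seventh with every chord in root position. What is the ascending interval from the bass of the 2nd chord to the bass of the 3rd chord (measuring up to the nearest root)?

diminished 8th

The roots are D♯ and D.
D♯ up to D is 11 semitones, a half step narrower than a perfect octave, so the interval is diminished.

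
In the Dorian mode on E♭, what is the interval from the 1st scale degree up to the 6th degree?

The scale runs E♭ F G♭ A♭ B♭ C D♭.
That puts E♭ below C.
E♭ up to C spans 6 letter names and 9 semitones — a major sixth.

major 6th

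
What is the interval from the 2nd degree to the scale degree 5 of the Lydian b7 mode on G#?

perfect fourth

The scale runs G# A# B# C## D# E# F#.
So we need the interval from A# up to D#.
From A# to D# is 5 semitones, exactly the perfect fourth.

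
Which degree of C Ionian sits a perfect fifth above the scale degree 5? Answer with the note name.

The scale is C D E F G A B.
The scale degree 5 is G; a perfect fifth above that is D — scale degree 2.

D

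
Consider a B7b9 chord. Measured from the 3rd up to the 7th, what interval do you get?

diminished fifth

Spelling the chord: B, D#, F#, A, C.
That puts D# below A.
From D# to A: 6 semitones over a fifth = diminished.
This 3–7 tritone is the characteristic tension at the heart of the dominant sound.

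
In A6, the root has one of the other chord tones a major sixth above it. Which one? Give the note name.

A major sixth: A–C#–E–F#.
The root is A. A major sixth above A is F#.
F# is the chord's 6th.

F#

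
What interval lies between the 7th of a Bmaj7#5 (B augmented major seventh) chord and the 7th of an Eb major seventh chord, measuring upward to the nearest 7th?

diminished 4th

The 7th of Bmaj7#5 (B augmented major seventh) is A#; the 7th of Eb major seventh is D.
A# up to D is 4 semitones, a half step narrower than a perfect fourth, so the interval is diminished.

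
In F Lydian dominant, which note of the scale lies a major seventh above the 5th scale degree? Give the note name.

B

The scale is F G A B C D Eb.
The 5th scale degree is C; a major seventh above that is B — scale degree 4.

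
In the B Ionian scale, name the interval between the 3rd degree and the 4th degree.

Spelling the B Ionian scale: B C♯ D♯ E F♯ G♯ A♯.
That puts D♯ below E.
D♯ up to E is 1 semitone, a half step narrower than a major second, so the interval is minor.

minor second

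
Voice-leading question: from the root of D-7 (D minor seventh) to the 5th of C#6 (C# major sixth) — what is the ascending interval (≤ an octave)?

augmented fourth

The root of D-7 (D minor seventh) is D; the 5th of C#6 (C# major sixth) is G#.
From D to G#: 6 semitones over a fourth = augmented.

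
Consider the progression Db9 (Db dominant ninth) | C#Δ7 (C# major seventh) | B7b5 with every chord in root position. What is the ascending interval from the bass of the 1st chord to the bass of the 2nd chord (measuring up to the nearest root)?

The roots are Db and C#.
7 letter names make it a seventh; at 12 semitones (a half step wider than major) the quality is augmented.

augmented 7th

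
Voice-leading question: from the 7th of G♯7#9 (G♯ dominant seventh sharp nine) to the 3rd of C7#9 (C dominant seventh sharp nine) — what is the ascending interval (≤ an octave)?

minor 7th

G♯7#9 (G♯ dominant seventh sharp nine) has F♯ as its 7th, and C7#9 (C dominant seventh sharp nine) has E as its 3rd.
From F♯ to E: 10 semitones over a seventh = minor.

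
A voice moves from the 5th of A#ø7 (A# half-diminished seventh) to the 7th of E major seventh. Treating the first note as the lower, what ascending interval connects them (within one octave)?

major seventh

The 5th of A#ø7 (A# half-diminished seventh) is E; the 7th of E major seventh is D#.
Counting 7 letters and 11 half steps from E gives a major seventh.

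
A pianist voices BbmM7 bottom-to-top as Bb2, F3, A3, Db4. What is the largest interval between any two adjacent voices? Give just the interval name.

Adjacent intervals: Bb2→F3 = perfect fifth; F3→A3 = major third; A3→Db4 = diminished fourth.
The largest is Bb2 to F3, a perfect fifth (7 semitones).

perfect 5th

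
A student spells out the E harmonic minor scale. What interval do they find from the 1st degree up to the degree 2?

E harmonic minor: E F# G A B C D#.
1st degree = E; 2nd scale degree = F#.
E up to F# spans 2 letter names and 2 semitones — a major second.

major second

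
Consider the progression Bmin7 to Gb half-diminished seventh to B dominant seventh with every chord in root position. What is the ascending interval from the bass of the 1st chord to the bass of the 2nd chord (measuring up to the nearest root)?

diminished 6th

The roots are B and Gb.
B up to Gb is 7 semitones, a whole step narrower than a major sixth, so the interval is diminished.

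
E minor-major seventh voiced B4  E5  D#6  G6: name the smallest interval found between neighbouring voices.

diminished 4th

Adjacent intervals: B4→E5 = perfect fourth; E5→D#6 = major seventh; D#6→G6 = diminished fourth.
The smallest is D#6 to G6, a diminished fourth (4 semitones).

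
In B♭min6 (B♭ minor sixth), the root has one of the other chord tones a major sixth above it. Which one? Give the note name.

G

B♭min6 is spelled B♭–D♭–F–G.
The root is B♭. A major sixth above B♭ is G.
G is the chord's 6th.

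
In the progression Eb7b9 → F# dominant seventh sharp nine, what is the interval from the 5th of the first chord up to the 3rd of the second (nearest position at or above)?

The 5th of Eb7b9 is Bb; the 3rd of F# dominant seventh sharp nine is A#.
7 letter names make it a seventh; at 12 semitones (a half step wider than major) the quality is augmented.

augmented seventh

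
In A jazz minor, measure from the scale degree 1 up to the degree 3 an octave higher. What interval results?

A melodic minor: A B C D E F♯ G♯.
The scale degree 1 is A and the degree 3 (up an octave) is C.
A up to C is 15 semitones, a half step narrower than a major tenth, so the interval is minor.

m10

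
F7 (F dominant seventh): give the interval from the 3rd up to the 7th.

diminished fifth

The chord tones of F7 (F dominant seventh) are F-A-C-Eb.
That puts A below Eb.
5 letter names make it a fifth; at 6 semitones (a half step narrower than perfect) the quality is diminished.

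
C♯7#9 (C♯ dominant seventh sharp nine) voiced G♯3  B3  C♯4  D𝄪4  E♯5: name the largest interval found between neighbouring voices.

Adjacent intervals: G♯3→B3 = minor third; B3→C♯4 = major second; C♯4→D𝄪4 = augmented second; D𝄪4→E♯5 = minor ninth.
The largest is D𝄪4 to E♯5, a minor ninth (13 semitones).

minor 9th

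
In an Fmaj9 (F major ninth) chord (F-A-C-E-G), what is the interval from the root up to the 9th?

major ninth

The root is F and the 9th is G.
From F to G is 14 semitones, exactly the major ninth.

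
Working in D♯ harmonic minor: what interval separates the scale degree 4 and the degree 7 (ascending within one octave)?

augmented fourth

Spelling D♯ harmonic minor: D♯ E♯ F♯ G♯ A♯ B C𝄪.
Scale degree 4 = G♯; scale degree 7 = C𝄪.
From G♯ to C𝄪: 6 semitones over a fourth = augmented.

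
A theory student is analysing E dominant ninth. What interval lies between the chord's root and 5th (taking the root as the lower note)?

Spelling the chord: E-G#-B-D-F#.
Root = E; 5th = B.
Counting 5 letters and 7 half steps from E gives a perfect fifth.

perfect fifth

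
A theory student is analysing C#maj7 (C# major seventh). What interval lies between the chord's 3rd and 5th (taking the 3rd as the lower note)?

minor third

C# major seventh is spelled C#-E#-G#-B#.
So we need the interval from E# up to G#.
3 letter names make it a third; at 3 semitones (a half step narrower than major) the quality is minor.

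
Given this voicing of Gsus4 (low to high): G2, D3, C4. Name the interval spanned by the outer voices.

perfect 11th

The outer voices are G2 and C4.
Counting 11 letters and 17 half steps from G gives a perfect eleventh.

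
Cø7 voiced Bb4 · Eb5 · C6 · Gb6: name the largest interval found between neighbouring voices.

major 6th

Adjacent intervals: Bb4→Eb5 = perfect fourth; Eb5→C6 = major sixth; C6→Gb6 = diminished fifth.
The largest is Eb5 to C6, a major sixth (9 semitones).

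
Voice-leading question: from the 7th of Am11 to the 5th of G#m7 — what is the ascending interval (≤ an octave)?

The 7th of Am11 is G; the 5th of G#m7 is D#.
From G to D#: 8 semitones over a fifth = augmented.

augmented fifth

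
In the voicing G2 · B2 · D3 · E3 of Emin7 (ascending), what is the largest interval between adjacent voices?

Adjacent intervals: G2→B2 = major third; B2→D3 = minor third; D3→E3 = major second.
The largest is G2 to B2, a major third (4 semitones).

M3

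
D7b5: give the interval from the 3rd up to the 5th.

diminished third

D7b5: D, F♯, A♭, C.
The 3rd is F♯ and the 5th is A♭.
F♯ up to A♭ is 2 semitones, a whole step narrower than a major third, so the interval is diminished.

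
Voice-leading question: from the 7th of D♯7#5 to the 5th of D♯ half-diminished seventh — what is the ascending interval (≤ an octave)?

The 7th of D♯7#5 is C♯; the 5th of D♯ half-diminished seventh is A.
C♯ up to A is 8 semitones, a half step narrower than a major sixth, so the interval is minor.

minor sixth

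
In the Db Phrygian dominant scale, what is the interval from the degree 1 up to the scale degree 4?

perfect 4th

Spelling the Db Phrygian dominant scale: Db Ebb F Gb Ab Bbb Cb.
That puts Db below Gb.
From Db to Gb is 5 semitones, exactly the perfect fourth.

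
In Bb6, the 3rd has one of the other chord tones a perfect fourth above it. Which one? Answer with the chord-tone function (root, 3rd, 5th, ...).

Bb6 (Bb major sixth) is spelled Bb–D–F–G.
The 3rd is D. A perfect fourth above D is G.
G is the chord's 6th.

6th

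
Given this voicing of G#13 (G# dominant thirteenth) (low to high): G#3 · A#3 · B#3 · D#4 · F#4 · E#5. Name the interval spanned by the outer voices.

The outer voices are G#3 and E#5.
Counting 13 letters and 21 half steps from G# gives a major thirteenth.

major thirteenth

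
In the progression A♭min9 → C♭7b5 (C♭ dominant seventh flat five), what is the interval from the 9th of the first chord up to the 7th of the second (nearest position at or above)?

diminished octave

A♭min9 has B♭ as its 9th, and C♭7b5 (C♭ dominant seventh flat five) has B𝄫 as its 7th.
From B♭ to B𝄫: 11 semitones over an octave = diminished.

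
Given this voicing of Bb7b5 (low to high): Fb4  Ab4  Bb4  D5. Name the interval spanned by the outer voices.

augmented 6th

The outer voices are Fb4 and D5.
6 letter names make it a sixth; at 10 semitones (a half step wider than major) the quality is augmented.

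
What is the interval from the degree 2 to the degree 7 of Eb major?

Spelling Eb major: Eb F G Ab Bb C D.
So we need the interval from F up to D.
F up to D spans 6 letter names and 9 semitones — a major sixth.

M6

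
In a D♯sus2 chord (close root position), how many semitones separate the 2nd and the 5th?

5

D♯sus2 is spelled D♯, E♯, A♯.
E♯ to A♯ is a perfect fourth: 5 semitones.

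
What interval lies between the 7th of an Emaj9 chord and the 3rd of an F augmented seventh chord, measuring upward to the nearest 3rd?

Emaj9 has D# as its 7th, and F augmented seventh has A as its 3rd.
5 letter names make it a fifth; at 6 semitones (a half step narrower than perfect) the quality is diminished.

diminished fifth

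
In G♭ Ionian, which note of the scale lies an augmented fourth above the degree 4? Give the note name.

F

The scale is G♭ A♭ B♭ C♭ D♭ E♭ F.
The degree 4 is C♭; an augmented fourth above that is F — scale degree 7.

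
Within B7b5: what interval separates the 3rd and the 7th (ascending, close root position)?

B7b5 is spelled B–D#–F–A.
So we need the interval from D# up to A.
D# up to A is 6 semitones, a half step narrower than a perfect fifth, so the interval is diminished.

d5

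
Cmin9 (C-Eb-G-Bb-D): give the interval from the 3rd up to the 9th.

major 7th

So we need the interval from Eb up to D.
Eb up to D spans 7 letter names and 11 semitones — a major seventh.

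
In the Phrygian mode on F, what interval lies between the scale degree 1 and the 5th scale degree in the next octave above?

perfect twelfth

Spelling the Phrygian mode on F: F Gb Ab Bb C Db Eb.
The scale degree 1 is F and the scale degree 5 (up an octave) is C.
Counting 12 letters and 19 half steps from F gives a perfect twelfth.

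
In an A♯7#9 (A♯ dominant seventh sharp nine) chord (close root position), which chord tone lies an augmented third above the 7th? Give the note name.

B##

The chord tones of A♯7#9 (A♯ dominant seventh sharp nine) are A♯–C𝄪–E♯–G♯–B𝄪.
The 7th is G♯. An augmented third above G♯ is B𝄪.
B𝄪 is the chord's 9th.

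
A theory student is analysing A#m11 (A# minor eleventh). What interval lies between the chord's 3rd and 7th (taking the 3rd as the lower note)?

A#m11 (A# minor eleventh) is spelled A#-C#-E#-G#-B#-D#.
3rd = C#; 7th = G#.
Counting 5 letters and 7 half steps from C# gives a perfect fifth.

perfect fifth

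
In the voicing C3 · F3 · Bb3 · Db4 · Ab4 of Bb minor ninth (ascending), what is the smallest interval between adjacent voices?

Adjacent intervals: C3→F3 = perfect fourth; F3→Bb3 = perfect fourth; Bb3→Db4 = minor third; Db4→Ab4 = perfect fifth.
The smallest is Bb3 to Db4, a minor third (3 semitones).

minor third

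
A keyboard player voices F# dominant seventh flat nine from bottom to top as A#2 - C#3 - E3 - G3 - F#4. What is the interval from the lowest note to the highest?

The outer voices are A#2 and F#4.
A# up to F# is 20 semitones, a half step narrower than a major thirteenth, so the interval is minor.

minor thirteenth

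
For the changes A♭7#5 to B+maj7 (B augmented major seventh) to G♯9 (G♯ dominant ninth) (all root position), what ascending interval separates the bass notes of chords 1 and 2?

augmented second

The roots are A♭ and B.
A♭ up to B is 3 semitones, a half step wider than a major second, so the interval is augmented.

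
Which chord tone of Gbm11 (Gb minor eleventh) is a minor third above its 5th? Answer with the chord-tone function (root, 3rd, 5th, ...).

7th

Gbm11: Gb Bbb Db Fb Ab Cb.
The 5th is Db. A minor third above Db is Fb.
Fb is the chord's 7th.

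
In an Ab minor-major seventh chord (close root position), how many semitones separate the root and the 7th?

11

Spelling the chord: Ab Cb Eb G.
Ab to G is a major seventh: 11 semitones.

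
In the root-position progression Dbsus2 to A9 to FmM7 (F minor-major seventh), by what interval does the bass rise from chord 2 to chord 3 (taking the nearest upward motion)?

The roots are A and F.
From A to F: 8 semitones over a sixth = minor.

minor sixth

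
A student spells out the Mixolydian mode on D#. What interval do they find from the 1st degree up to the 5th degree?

perfect fifth

Spelling the Mixolydian mode on D#: D# E# F## G# A# B# C#.
So we need the interval from D# up to A#.
From D# to A# is 7 semitones, exactly the perfect fifth.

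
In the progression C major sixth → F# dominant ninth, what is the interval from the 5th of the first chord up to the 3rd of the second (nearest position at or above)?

The 5th of C major sixth is G; the 3rd of F# dominant ninth is A#.
From G to A#: 3 semitones over a second = augmented.

augmented second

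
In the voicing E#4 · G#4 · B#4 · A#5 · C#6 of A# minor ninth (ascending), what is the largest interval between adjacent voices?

minor seventh

Adjacent intervals: E#4→G#4 = minor third; G#4→B#4 = major third; B#4→A#5 = minor seventh; A#5→C#6 = minor third.
The largest is B#4 to A#5, a minor seventh (10 semitones).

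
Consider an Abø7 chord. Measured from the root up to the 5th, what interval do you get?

d5

Ab half-diminished seventh: Ab, Cb, Ebb, Gb.
Root = Ab; 5th = Ebb.
Ab up to Ebb is 6 semitones, a half step narrower than a perfect fifth, so the interval is diminished.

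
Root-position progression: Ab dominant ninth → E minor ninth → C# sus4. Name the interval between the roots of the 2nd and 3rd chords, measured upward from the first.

M6

The roots are E and C#.
Counting 6 letters and 9 half steps from E gives a major sixth.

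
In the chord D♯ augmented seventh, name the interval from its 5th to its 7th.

The chord tones of D♯7#5 are D♯, F𝄪, A𝄪, C♯.
5th = A𝄪; 7th = C♯.
A𝄪 up to C♯ is 2 semitones, a whole step narrower than a major third, so the interval is diminished.

diminished third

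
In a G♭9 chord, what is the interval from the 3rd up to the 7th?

diminished fifth

The chord tones of G♭9 (G♭ dominant ninth) are G♭, B♭, D♭, F♭, A♭.
That puts B♭ below F♭.
B♭ up to F♭ is 6 semitones, a half step narrower than a perfect fifth, so the interval is diminished.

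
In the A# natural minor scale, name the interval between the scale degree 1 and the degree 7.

Spelling the A# natural minor scale: A# B# C# D# E# F# G#.
Scale degree 1 = A#; 7th scale degree = G#.
A# up to G# is 10 semitones, a half step narrower than a major seventh, so the interval is minor.

minor seventh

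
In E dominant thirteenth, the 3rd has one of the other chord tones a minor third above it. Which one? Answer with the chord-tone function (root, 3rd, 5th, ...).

5th

Spelling the chord: E G# B D F# C#.
The 3rd is G#. A minor third above G# is B.
B is the chord's 5th.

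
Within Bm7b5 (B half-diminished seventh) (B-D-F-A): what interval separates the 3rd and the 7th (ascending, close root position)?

perfect fifth

That puts D below A.
D up to A spans 5 letter names and 7 semitones — a perfect fifth.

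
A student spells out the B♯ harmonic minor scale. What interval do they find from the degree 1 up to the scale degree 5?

perfect 5th

B♯ harmonic minor: B♯ C𝄪 D♯ E♯ F𝄪 G♯ A𝄪.
The degree 1 is B♯ and the degree 5 is F𝄪.
From B♯ to F𝄪 is 7 semitones, exactly the perfect fifth.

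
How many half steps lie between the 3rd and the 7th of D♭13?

6

Spelling the chord: D♭–F–A♭–C♭–E♭–B♭.
F to C♭ is a diminished fifth: 6 semitones.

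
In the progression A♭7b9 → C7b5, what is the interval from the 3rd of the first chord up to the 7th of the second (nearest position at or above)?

minor seventh

The 3rd of A♭7b9 is C; the 7th of C7b5 is B♭.
From C to B♭: 10 semitones over a seventh = minor.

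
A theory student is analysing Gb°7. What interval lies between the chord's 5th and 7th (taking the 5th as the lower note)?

The chord tones of Gbdim7 are Gb Bbb Dbb Fbb.
So we need the interval from Dbb up to Fbb.
From Dbb to Fbb: 3 semitones over a third = minor.

minor 3rd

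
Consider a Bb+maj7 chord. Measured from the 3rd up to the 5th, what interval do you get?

major third

Bbmaj7#5: Bb, D, F#, A.
So we need the interval from D up to F#.
Counting 3 letters and 4 half steps from D gives a major third.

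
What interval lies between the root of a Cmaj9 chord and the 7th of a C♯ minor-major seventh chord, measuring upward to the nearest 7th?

The root of Cmaj9 is C; the 7th of C♯ minor-major seventh is B♯.
7 letter names make it a seventh; at 12 semitones (a half step wider than major) the quality is augmented.

augmented seventh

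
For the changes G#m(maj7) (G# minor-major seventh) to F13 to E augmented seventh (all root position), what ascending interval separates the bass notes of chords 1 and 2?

The roots are G# and F.
G# up to F is 9 semitones, a whole step narrower than a major seventh, so the interval is diminished.

d7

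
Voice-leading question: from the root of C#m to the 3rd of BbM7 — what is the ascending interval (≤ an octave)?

minor second

C#m has C# as its root, and BbM7 has D as its 3rd.
2 letter names make it a second; at 1 semitone (a half step narrower than major) the quality is minor.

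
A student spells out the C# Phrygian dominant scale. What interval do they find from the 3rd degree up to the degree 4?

Spelling the C# Phrygian dominant scale: C# D E# F# G# A B.
That puts E# below F#.
2 letter names make it a second; at 1 semitone (a half step narrower than major) the quality is minor.

minor 2nd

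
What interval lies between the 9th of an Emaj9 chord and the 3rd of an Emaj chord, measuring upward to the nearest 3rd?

major 2nd

Emaj9 has F# as its 9th, and Emaj has G# as its 3rd.
Counting 2 letters and 2 half steps from F# gives a major second.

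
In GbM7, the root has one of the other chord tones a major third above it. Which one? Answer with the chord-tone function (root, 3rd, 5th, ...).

3rd

Spelling the chord: Gb-Bb-Db-F.
The root is Gb. A major third above Gb is Bb.
Bb is the chord's 3rd.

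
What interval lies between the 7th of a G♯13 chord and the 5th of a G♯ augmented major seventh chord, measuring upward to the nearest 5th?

The 7th of G♯13 is F♯; the 5th of G♯ augmented major seventh is D𝄪.
F♯ up to D𝄪 is 10 semitones, a half step wider than a major sixth, so the interval is augmented.

A6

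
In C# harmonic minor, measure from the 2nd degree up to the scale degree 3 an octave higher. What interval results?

C# harmonic minor: C# D# E F# G# A B#.
That puts D# below E.
9 letter names make it a ninth; at 13 semitones (a half step narrower than major) the quality is minor.

minor 9th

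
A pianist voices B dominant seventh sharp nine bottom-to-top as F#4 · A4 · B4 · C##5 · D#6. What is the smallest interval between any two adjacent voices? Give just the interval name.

major second

Adjacent intervals: F#4→A4 = minor third; A4→B4 = major second; B4→C##5 = augmented second; C##5→D#6 = minor ninth.
The smallest is A4 to B4, a major second (2 semitones).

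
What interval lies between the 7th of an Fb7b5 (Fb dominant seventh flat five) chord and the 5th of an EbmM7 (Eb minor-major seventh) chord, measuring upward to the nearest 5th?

augmented 5th

Fb7b5 (Fb dominant seventh flat five) has Ebb as its 7th, and EbmM7 (Eb minor-major seventh) has Bb as its 5th.
From Ebb to Bb: 8 semitones over a fifth = augmented.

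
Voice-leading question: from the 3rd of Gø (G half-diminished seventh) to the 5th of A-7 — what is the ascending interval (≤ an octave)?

The 3rd of Gø (G half-diminished seventh) is Bb; the 5th of A-7 is E.
Bb up to E is 6 semitones, a half step wider than a perfect fourth, so the interval is augmented.

augmented 4th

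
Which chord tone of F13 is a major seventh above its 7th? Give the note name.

D

The chord tones of F13 are F A C Eb G D.
The 7th is Eb. A major seventh above Eb is D.
D is the chord's 13th.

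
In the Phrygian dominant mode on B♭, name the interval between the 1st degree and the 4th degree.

B♭ phrygian dominant: B♭ C♭ D E♭ F G♭ A♭.
1st degree = B♭; scale degree 4 = E♭.
B♭ up to E♭ spans 4 letter names and 5 semitones — a perfect fourth.

perfect fourth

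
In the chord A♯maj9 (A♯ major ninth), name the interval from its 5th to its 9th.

perfect fifth

Spelling the chord: A♯–C𝄪–E♯–G𝄪–B♯.
5th = E♯; 9th = B♯.
Counting 5 letters and 7 half steps from E♯ gives a perfect fifth.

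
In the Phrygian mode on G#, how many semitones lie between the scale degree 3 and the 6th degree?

5

The scale is G# A B C# D# E F#.
B up to E is a perfect fourth — 5 semitones.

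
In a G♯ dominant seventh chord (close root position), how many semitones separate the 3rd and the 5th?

3

G♯7: G♯–B♯–D♯–F♯.
B♯ to D♯ is a minor third: 3 semitones.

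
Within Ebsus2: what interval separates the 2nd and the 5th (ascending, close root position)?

perfect fourth

The chord tones of Ebsus2 (Eb sus2) are Eb F Bb.
So we need the interval from F up to Bb.
F up to Bb spans 4 letter names and 5 semitones — a perfect fourth.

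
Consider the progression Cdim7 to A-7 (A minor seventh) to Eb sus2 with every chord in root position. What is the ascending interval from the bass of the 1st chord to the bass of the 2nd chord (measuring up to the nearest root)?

major 6th

The roots are C and A.
From C to A is 9 semitones, exactly the major sixth.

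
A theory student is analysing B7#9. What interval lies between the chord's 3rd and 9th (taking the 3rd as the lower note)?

major 7th

B7#9: B–D#–F#–A–C##.
So we need the interval from D# up to C##.
From D# to C## is 11 semitones, exactly the major seventh.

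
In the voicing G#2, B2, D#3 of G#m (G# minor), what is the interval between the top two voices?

Those voices are B2 and D#3.
Counting 3 letters and 4 half steps from B gives a major third.

M3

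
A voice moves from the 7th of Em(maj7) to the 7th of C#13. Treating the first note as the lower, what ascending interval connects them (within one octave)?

minor sixth

Em(maj7) has D# as its 7th, and C#13 has B as its 7th.
6 letter names make it a sixth; at 8 semitones (a half step narrower than major) the quality is minor.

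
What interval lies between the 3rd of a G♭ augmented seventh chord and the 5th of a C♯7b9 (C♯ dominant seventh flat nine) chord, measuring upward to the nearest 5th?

augmented 6th

G♭ augmented seventh has B♭ as its 3rd, and C♯7b9 (C♯ dominant seventh flat nine) has G♯ as its 5th.
From B♭ to G♯: 10 semitones over a sixth = augmented.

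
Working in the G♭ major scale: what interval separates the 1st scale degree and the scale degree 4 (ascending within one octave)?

Spelling the G♭ major scale: G♭ A♭ B♭ C♭ D♭ E♭ F.
1st scale degree = G♭; degree 4 = C♭.
From G♭ to C♭ is 5 semitones, exactly the perfect fourth.

perfect fourth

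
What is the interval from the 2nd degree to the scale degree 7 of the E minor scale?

minor sixth

The scale runs E F# G A B C D.
So we need the interval from F# up to D.
From F# to D: 8 semitones over a sixth = minor.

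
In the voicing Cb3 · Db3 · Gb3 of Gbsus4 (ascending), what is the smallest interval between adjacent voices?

major second

Adjacent intervals: Cb3→Db3 = major second; Db3→Gb3 = perfect fourth.
The smallest is Cb3 to Db3, a major second (2 semitones).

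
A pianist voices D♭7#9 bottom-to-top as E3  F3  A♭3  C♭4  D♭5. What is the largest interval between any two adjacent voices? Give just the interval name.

Adjacent intervals: E3→F3 = minor second; F3→A♭3 = minor third; A♭3→C♭4 = minor third; C♭4→D♭5 = major ninth.
The largest is C♭4 to D♭5, a major ninth (14 semitones).

major ninth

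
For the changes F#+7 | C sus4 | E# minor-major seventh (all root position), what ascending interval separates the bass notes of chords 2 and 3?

The roots are C and E#.
From C to E#: 5 semitones over a third = augmented.

A3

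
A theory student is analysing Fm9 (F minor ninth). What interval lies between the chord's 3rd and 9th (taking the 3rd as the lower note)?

Spelling the chord: F Ab C Eb G.
3rd = Ab; 9th = G.
From Ab to G is 11 semitones, exactly the major seventh.

major seventh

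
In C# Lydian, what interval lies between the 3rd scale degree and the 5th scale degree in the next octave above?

minor tenth

C# lydian: C# D# E# F## G# A# B#.
So we need the interval from E# up to G#.
10 letter names make it a tenth; at 15 semitones (a half step narrower than major) the quality is minor.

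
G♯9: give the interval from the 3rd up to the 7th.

d5

G♯9 (G♯ dominant ninth): G♯-B♯-D♯-F♯-A♯.
So we need the interval from B♯ up to F♯.
5 letter names make it a fifth; at 6 semitones (a half step narrower than perfect) the quality is diminished.
That tritone between 3rd and 7th is what gives the dominant seventh its pull toward resolution.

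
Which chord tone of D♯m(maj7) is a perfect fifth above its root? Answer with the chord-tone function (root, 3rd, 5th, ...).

The chord tones of D♯m(maj7) (D♯ minor-major seventh) are D♯, F♯, A♯, C𝄪.
The root is D♯. A perfect fifth above D♯ is A♯.
A♯ is the chord's 5th.

5th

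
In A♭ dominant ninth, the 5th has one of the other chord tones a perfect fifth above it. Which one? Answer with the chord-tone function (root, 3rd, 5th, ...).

The chord tones of A♭9 (A♭ dominant ninth) are A♭–C–E♭–G♭–B♭.
The 5th is E♭. A perfect fifth above E♭ is B♭.
B♭ is the chord's 9th.

9th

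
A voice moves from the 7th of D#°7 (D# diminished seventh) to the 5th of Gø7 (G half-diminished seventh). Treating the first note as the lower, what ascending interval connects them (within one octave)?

The 7th of D#°7 (D# diminished seventh) is C; the 5th of Gø7 (G half-diminished seventh) is Db.
C up to Db is 1 semitone, a half step narrower than a major second, so the interval is minor.

minor second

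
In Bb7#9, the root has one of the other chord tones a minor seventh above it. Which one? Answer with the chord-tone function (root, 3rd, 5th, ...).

Bb7#9 (Bb dominant seventh sharp nine): Bb-D-F-Ab-C#.
The root is Bb. A minor seventh above Bb is Ab.
Ab is the chord's 7th.

7th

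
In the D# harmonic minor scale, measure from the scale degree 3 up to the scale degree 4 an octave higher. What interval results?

D# harmonic minor: D# E# F# G# A# B C##.
The scale degree 3 is F# and the 4th degree (up an octave) is G#.
F# up to G# spans 9 letter names and 14 semitones — a major ninth.

major ninth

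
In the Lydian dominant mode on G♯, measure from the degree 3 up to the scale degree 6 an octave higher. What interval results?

Spelling the Lydian dominant mode on G♯: G♯ A♯ B♯ C𝄪 D♯ E♯ F♯.
Degree 3 = B♯; 6th degree (up an octave) = E♯.
B♯ up to E♯ spans 11 letter names and 17 semitones — a perfect eleventh.

perfect eleventh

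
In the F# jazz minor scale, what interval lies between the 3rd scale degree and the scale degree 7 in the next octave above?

augmented twelfth

F# melodic minor: F# G# A B C# D# E#.
The 3rd scale degree is A and the 7th degree (up an octave) is E#.
From A to E#: 20 semitones over a twelfth = augmented.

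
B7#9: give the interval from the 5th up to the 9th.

augmented 5th

Spelling the chord: B-D#-F#-A-C##.
So we need the interval from F# up to C##.
5 letter names make it a fifth; at 8 semitones (a half step wider than perfect) the quality is augmented.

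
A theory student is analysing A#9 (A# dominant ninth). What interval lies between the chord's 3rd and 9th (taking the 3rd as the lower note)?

The chord tones of A#9 are A#-C##-E#-G#-B#.
3rd = C##; 9th = B#.
C## up to B# is 10 semitones, a half step narrower than a major seventh, so the interval is minor.

minor seventh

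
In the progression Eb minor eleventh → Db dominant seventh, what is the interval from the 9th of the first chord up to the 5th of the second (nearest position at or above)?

The 9th of Eb minor eleventh is F; the 5th of Db dominant seventh is Ab.
F up to Ab is 3 semitones, a half step narrower than a major third, so the interval is minor.

minor 3rd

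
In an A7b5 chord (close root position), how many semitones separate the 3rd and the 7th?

The chord tones of A7b5 are A–C#–Eb–G.
C# to G is a diminished fifth: 6 semitones.

6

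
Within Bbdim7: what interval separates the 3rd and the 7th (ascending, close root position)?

diminished fifth

Spelling the chord: Bb Db Fb Abb.
The 3rd is Db and the 7th is Abb.
5 letter names make it a fifth; at 6 semitones (a half step narrower than perfect) the quality is diminished.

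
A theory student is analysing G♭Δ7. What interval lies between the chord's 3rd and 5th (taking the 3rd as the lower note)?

G♭Δ7 (G♭ major seventh) is spelled G♭, B♭, D♭, F.
That puts B♭ below D♭.
B♭ up to D♭ is 3 semitones, a half step narrower than a major third, so the interval is minor.

minor 3rd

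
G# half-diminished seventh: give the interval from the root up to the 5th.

diminished fifth

G#ø7: G#, B, D, F#.
That puts G# below D.
G# up to D is 6 semitones, a half step narrower than a perfect fifth, so the interval is diminished.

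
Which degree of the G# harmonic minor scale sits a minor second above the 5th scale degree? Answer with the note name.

The scale is G# A# B C# D# E F##.
The 5th scale degree is D#; a minor second above that is E — scale degree 6.

E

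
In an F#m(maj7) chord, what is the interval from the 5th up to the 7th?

major third

Spelling the chord: F#, A, C#, E#.
5th = C#; 7th = E#.
Counting 3 letters and 4 half steps from C# gives a major third.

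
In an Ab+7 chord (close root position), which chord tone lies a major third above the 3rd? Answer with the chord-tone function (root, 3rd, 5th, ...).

Spelling the chord: Ab-C-E-Gb.
The 3rd is C. A major third above C is E.
E is the chord's 5th.

5th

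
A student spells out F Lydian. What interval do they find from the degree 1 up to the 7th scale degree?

major 7th

F lydian: F G A B C D E.
That puts F below E.
Counting 7 letters and 11 half steps from F gives a major seventh.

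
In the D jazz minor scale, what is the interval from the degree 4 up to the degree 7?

The scale runs D E F G A B C♯.
That puts G below C♯.
G up to C♯ is 6 semitones, a half step wider than a perfect fourth, so the interval is augmented.

augmented fourth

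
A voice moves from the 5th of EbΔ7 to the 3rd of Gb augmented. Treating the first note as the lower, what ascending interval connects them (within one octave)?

EbΔ7 has Bb as its 5th, and Gb augmented has Bb as its 3rd.
Counting 1 letters and 0 half steps from Bb gives a perfect unison.

perfect unison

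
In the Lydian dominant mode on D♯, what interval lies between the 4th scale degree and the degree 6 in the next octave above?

Spelling the Lydian dominant mode on D♯: D♯ E♯ F𝄪 G𝄪 A♯ B♯ C♯.
The 4th scale degree is G𝄪 and the 6th degree (up an octave) is B♯.
From G𝄪 to B♯: 15 semitones over a tenth = minor.

minor tenth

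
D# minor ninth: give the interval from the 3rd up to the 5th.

M3

The chord tones of D#min9 (D# minor ninth) are D#–F#–A#–C#–E#.
3rd = F#; 5th = A#.
From F# to A# is 4 semitones, exactly the major third.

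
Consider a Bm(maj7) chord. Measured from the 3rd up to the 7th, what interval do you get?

augmented fifth

Bm(maj7) (B minor-major seventh): B D F♯ A♯.
That puts D below A♯.
D up to A♯ is 8 semitones, a half step wider than a perfect fifth, so the interval is augmented.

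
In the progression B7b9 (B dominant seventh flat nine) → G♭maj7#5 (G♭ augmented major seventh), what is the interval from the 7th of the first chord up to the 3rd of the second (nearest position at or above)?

minor 2nd

The 7th of B7b9 (B dominant seventh flat nine) is A; the 3rd of G♭maj7#5 (G♭ augmented major seventh) is B♭.
A up to B♭ is 1 semitone, a half step narrower than a major second, so the interval is minor.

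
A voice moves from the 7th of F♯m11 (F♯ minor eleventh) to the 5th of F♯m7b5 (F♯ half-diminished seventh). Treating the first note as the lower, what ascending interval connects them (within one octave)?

F♯m11 (F♯ minor eleventh) has E as its 7th, and F♯m7b5 (F♯ half-diminished seventh) has C as its 5th.
E up to C is 8 semitones, a half step narrower than a major sixth, so the interval is minor.

m6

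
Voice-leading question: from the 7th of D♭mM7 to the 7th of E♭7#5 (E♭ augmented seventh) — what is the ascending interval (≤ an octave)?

minor second

The 7th of D♭mM7 is C; the 7th of E♭7#5 (E♭ augmented seventh) is D♭.
C up to D♭ is 1 semitone, a half step narrower than a major second, so the interval is minor.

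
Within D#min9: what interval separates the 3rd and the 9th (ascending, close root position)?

major 7th

Spelling the chord: D# F# A# C# E#.
3rd = F#; 9th = E#.
F# up to E# spans 7 letter names and 11 semitones — a major seventh.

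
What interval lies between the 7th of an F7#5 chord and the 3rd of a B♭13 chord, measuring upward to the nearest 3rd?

major 7th

F7#5 has E♭ as its 7th, and B♭13 has D as its 3rd.
E♭ up to D spans 7 letter names and 11 semitones — a major seventh.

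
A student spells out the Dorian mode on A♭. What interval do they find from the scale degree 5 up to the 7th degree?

A♭ dorian: A♭ B♭ C♭ D♭ E♭ F G♭.
Scale degree 5 = E♭; 7th scale degree = G♭.
From E♭ to G♭: 3 semitones over a third = minor.

m3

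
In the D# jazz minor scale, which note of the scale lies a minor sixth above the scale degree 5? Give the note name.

F#

The scale is D# E# F# G# A# B# C##.
The scale degree 5 is A#; a minor sixth above that is F# — scale degree 3.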